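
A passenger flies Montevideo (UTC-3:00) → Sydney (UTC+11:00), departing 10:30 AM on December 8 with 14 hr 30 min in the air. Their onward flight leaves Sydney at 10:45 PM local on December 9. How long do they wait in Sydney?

Convert departure to UTC: 10:30 AM + 3:00 = 1:30 PM UTC on Dec 8.
Add 14 hours 30 minutes flight time → 4:00 AM UTC (Dec 9).
Sydney is UTC+11:00, so local arrival = 4:00 AM + 11:00 = 3:00 PM on Dec 9.
Layover = 10:45 PM − 3:00 PM = 7 hours 45 minutes.

7 hours 45 minutes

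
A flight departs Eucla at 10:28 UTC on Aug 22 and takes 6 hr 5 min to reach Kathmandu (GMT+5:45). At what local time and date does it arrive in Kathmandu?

22:18 on August 22

Departure is given in UTC: 10:28 on Aug 22.
Add 6 hours and 5 minutes → 16:33 UTC.
Kathmandu is UTC+5:45: 16:33 + 5:45 = 22:18 on Aug 22.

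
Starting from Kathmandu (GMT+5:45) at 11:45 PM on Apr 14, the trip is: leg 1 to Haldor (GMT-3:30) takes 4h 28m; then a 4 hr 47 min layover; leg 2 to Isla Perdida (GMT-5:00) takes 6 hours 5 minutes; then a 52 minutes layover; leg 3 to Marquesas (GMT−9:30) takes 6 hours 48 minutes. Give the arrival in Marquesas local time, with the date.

Convert departure to UTC: 11:45 PM − 5:45 = 6:00 PM UTC on Apr 14.
Add 4 hours and 28 minutes leg 1 → 10:28 PM UTC.
Add 4 hours and 47 minutes layover in Haldor → 3:15 AM UTC (Apr 15).
Add 6 hours 5 minutes leg 2 → 9:20 AM UTC.
Add 52 minutes layover in Isla Perdida → 10:12 AM UTC.
Add 6 hours 48 minutes leg 3 → 5:00 PM UTC.
Marquesas is UTC−9:30, so local arrival = 5:00 PM − 9:30 = 7:30 AM on Apr 15.

7:30 AM on Apr 15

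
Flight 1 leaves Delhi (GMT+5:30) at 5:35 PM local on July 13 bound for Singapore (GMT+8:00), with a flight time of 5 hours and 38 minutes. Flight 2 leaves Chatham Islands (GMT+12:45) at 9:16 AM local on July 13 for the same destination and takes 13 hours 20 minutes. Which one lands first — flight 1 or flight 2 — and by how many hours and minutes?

the second, by 7 hours 52 minutes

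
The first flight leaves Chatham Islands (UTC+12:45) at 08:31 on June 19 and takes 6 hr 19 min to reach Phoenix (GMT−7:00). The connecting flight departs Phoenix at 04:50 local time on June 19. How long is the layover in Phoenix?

Convert departure to UTC: 08:31 − 12:45 = 19:46 UTC on Jun 18.
Add 6 hours and 19 minutes flight time → 02:05 UTC (Jun 19).
Phoenix is UTC−7:00, so local arrival = 02:05 − 7:00 = 19:05 on Jun 18.
Layover = 04:50 − 19:05 (+1 day) = 9 hours 45 minutes.

9 hours 45 minutes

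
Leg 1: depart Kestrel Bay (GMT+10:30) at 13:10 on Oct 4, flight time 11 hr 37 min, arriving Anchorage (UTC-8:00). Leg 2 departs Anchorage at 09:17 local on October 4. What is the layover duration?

Convert departure to UTC: 13:10 − 10:30 = 02:40 UTC on Oct 4.
Add 11 hours and 37 minutes flight time → 14:17 UTC.
Anchorage is UTC−8:00, so local arrival = 14:17 − 8:00 = 06:17 on Oct 4.
Layover = 09:17 − 06:17 = 3 hours.

3 hours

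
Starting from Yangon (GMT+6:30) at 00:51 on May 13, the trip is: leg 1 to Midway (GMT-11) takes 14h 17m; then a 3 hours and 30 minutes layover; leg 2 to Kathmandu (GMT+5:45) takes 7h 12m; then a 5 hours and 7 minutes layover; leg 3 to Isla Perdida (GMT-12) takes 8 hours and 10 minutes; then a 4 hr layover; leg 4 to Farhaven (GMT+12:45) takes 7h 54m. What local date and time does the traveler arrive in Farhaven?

Convert departure to UTC: 00:51 − 6:30 = 18:21 UTC on May 12.
Add 14 hours 17 minutes leg 1 → 08:38 UTC (May 13).
Add 3 hours 30 minutes layover in Midway → 12:08 UTC.
Add 7 hours and 12 minutes leg 2 → 19:20 UTC.
Add 5 hours and 7 minutes layover in Kathmandu → 00:27 UTC (May 14).
Add 8 hours 10 minutes leg 3 → 08:37 UTC.
Add 4 hours layover in Isla Perdida → 12:37 UTC.
Add 7 hours 54 minutes leg 4 → 20:31 UTC.
Farhaven is UTC+12:45, so local arrival = 20:31 + 12:45 = 09:16 on May 15.

09:16 on May 15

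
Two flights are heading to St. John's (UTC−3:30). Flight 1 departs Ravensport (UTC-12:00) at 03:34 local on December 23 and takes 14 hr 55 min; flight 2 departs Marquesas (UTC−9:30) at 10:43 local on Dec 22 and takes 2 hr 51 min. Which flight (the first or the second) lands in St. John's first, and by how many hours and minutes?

the second, by 31 hours 25 minutes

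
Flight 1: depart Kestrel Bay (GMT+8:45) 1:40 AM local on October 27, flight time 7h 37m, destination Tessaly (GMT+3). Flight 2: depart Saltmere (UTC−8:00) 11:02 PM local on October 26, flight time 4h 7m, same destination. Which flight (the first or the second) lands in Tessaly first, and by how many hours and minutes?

the first, by 10 hours 37 minutes

Flight 1 in UTC: 1:40 AM − 8:45 = 4:55 PM on Oct 26.
+7 hours and 37 minutes → arrive 12:32 AM UTC on Oct 27.
Flight 2 in UTC: 11:02 PM + 8:00 = 7:02 AM on Oct 27.
+4 hours and 7 minutes → arrive 11:09 AM UTC on Oct 27.
Flight 1 lands earlier by 10 hours 37 minutes.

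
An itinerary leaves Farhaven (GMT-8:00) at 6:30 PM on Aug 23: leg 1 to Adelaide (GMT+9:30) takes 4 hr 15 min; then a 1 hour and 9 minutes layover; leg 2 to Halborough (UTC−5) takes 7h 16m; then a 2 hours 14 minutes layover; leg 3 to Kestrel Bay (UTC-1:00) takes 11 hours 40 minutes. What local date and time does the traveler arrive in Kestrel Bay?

4:04 AM on August 25

Convert departure to UTC: 6:30 PM + 8:00 = 2:30 AM UTC on Aug 24.
Add 4 hours 15 minutes leg 1 → 6:45 AM UTC.
Add 1 hour 9 minutes layover in Adelaide → 7:54 AM UTC.
Add 7 hours and 16 minutes leg 2 → 3:10 PM UTC.
Add 2 hours 14 minutes layover in Halborough → 5:24 PM UTC.
Add 11 hours 40 minutes leg 3 → 5:04 AM UTC (Aug 25).
Kestrel Bay is UTC−1:00, so local arrival = 5:04 AM − 1:00 = 4:04 AM on Aug 25.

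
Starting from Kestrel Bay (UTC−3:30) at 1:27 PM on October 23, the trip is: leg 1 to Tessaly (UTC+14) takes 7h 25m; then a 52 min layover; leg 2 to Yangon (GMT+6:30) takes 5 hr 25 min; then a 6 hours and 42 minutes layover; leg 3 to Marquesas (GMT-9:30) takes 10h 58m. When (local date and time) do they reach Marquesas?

Convert departure to UTC: 1:27 PM + 3:30 = 4:57 PM UTC on Oct 23.
Add 7 hours and 25 minutes leg 1 → 12:22 AM UTC (Oct 24).
Add 52 minutes layover in Tessaly → 1:14 AM UTC.
Add 5 hours 25 minutes leg 2 → 6:39 AM UTC.
Add 6 hours 42 minutes layover in Yangon → 1:21 PM UTC.
Add 10 hours 58 minutes leg 3 → 12:19 AM UTC (Oct 25).
Marquesas is UTC−9:30, so local arrival = 12:19 AM − 9:30 = 2:49 PM on Oct 24.

2:49 PM on October 24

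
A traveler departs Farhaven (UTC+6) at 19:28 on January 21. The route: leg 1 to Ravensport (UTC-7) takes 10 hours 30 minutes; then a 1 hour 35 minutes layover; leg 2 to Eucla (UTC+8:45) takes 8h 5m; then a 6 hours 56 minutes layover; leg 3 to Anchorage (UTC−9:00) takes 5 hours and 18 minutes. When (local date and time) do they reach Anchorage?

Convert departure to UTC: 19:28 − 6:00 = 13:28 UTC on Jan 21.
Add 10 hours and 30 minutes leg 1 → 23:58 UTC.
Add 1 hour and 35 minutes layover in Ravensport → 01:33 UTC (Jan 22).
Add 8 hours and 5 minutes leg 2 → 09:38 UTC.
Add 6 hours 56 minutes layover in Eucla → 16:34 UTC.
Add 5 hours and 18 minutes leg 3 → 21:52 UTC.
Anchorage is UTC−9:00, so local arrival = 21:52 − 9:00 = 12:52 on Jan 22.

12:52 on January 22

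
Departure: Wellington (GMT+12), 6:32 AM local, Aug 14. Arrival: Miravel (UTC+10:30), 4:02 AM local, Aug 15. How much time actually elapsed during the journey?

Departure in UTC: 6:32 AM − 12:00 = 6:32 PM on Aug 13.
Arrival in UTC: 4:02 AM − 10:30 = 5:32 PM on Aug 14.
Elapsed = 5:32 PM − 6:32 PM (+1 day) = 23 hours.

23 hours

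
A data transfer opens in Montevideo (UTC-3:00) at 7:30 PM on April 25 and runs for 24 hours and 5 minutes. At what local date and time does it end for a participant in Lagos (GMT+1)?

Lagos is 4:00 ahead of Montevideo.
After 24 hours and 5 minutes it is 7:35 PM (Apr 26) in Montevideo.
Shift by the zone difference: 7:35 PM + 4:00 = 11:35 PM on Apr 26 in Lagos.

11:35 PM on April 26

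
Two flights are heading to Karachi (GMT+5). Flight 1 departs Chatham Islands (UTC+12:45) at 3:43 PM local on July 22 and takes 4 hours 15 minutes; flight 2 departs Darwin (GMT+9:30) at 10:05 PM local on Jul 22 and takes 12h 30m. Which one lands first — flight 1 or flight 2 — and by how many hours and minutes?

the first, by 17 hours 52 minutes

Flight 1 in UTC: 3:43 PM − 12:45 = 2:58 AM on Jul 22.
+4 hours 15 minutes → arrive 7:13 AM UTC on Jul 22.
Flight 2 in UTC: 10:05 PM − 9:30 = 12:35 PM on Jul 22.
+12 hours and 30 minutes → arrive 1:05 AM UTC on Jul 23.
Flight 1 lands earlier by 17 hours 52 minutes.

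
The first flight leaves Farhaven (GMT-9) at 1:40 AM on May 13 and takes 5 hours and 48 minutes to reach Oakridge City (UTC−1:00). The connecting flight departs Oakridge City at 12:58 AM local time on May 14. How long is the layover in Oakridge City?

Convert departure to UTC: 1:40 AM + 9:00 = 10:40 AM UTC on May 13.
Add 5 hours 48 minutes flight time → 4:28 PM UTC.
Oakridge City is UTC−1:00, so local arrival = 4:28 PM − 1:00 = 3:28 PM on May 13.
Layover = 12:58 AM − 3:28 PM (+1 day) = 9 hours 30 minutes.

9 hours 30 minutes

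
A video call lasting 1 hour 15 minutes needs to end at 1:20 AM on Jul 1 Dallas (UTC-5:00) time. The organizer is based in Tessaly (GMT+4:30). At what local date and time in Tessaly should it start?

Target end time in UTC: 1:20 AM + 5:00 = 6:20 AM on Jul 1.
Subtract 1 hour and 15 minutes → start 5:05 AM UTC on Jul 1.
Tessaly is UTC+4:30: 5:05 AM + 4:30 = 9:35 AM on Jul 1.

9:35 AM on July 1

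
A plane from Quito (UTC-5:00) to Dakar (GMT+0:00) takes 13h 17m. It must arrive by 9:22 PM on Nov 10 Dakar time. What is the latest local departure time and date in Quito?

Target arrival is already UTC: 9:22 PM on Nov 10.
Subtract 13 hours 17 minutes → departure 8:05 AM UTC on Nov 10.
Quito is UTC−5:00: 8:05 AM − 5:00 = 3:05 AM on Nov 10.

3:05 AM on November 10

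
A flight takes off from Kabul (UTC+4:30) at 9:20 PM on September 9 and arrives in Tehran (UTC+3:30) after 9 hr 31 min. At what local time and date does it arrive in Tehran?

5:51 AM on Sep 10

Tehran is 1:00 behind Kabul.
After 9 hours and 31 minutes it is 6:51 AM (Sep 10) in Kabul.
Shift by the zone difference: 6:51 AM − 1:00 = 5:51 AM on Sep 10 in Tehran.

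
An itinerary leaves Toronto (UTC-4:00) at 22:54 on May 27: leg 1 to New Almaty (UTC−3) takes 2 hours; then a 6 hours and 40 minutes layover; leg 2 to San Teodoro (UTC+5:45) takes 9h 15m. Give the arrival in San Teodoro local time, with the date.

Convert departure to UTC: 22:54 + 4:00 = 02:54 UTC on May 28.
Add 2 hours leg 1 → 04:54 UTC.
Add 6 hours 40 minutes layover in New Almaty → 11:34 UTC.
Add 9 hours and 15 minutes leg 2 → 20:49 UTC.
San Teodoro is UTC+5:45, so local arrival = 20:49 + 5:45 = 02:34 on May 29.

02:34 on May 29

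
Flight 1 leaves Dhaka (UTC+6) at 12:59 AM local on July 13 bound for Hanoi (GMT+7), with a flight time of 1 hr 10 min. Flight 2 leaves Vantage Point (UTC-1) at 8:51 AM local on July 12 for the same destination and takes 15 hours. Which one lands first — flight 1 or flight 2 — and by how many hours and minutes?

Flight 1 in UTC: 12:59 AM − 6:00 = 6:59 PM on Jul 12.
+1 hour 10 minutes → arrive 8:09 PM UTC on Jul 12.
Flight 2 in UTC: 8:51 AM + 1:00 = 9:51 AM on Jul 12.
+15 hours → arrive 12:51 AM UTC on Jul 13.
Flight 1 lands earlier by 4 hours 42 minutes.

the first, by 4 hours 42 minutes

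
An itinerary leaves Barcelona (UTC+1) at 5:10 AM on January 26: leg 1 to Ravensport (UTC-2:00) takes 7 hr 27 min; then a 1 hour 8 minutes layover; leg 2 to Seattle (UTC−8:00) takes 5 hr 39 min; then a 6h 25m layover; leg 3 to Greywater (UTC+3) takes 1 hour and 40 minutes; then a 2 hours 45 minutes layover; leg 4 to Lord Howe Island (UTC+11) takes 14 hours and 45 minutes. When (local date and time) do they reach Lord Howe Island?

6:59 AM on January 28

Convert departure to UTC: 5:10 AM − 1:00 = 4:10 AM UTC on Jan 26.
Add 7 hours and 27 minutes leg 1 → 11:37 AM UTC.
Add 1 hour 8 minutes layover in Ravensport → 12:45 PM UTC.
Add 5 hours and 39 minutes leg 2 → 6:24 PM UTC.
Add 6 hours and 25 minutes layover in Seattle → 12:49 AM UTC (Jan 27).
Add 1 hour and 40 minutes leg 3 → 2:29 AM UTC.
Add 2 hours and 45 minutes layover in Greywater → 5:14 AM UTC.
Add 14 hours and 45 minutes leg 4 → 7:59 PM UTC.
Lord Howe Island is UTC+11:00, so local arrival = 7:59 PM + 11:00 = 6:59 AM on Jan 28.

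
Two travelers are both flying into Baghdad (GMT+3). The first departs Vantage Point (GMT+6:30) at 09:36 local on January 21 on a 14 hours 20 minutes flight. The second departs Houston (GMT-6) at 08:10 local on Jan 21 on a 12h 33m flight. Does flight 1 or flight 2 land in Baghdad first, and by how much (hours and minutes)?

Flight 1 in UTC: 09:36 − 6:30 = 03:06 on Jan 21.
+14 hours and 20 minutes → arrive 17:26 UTC on Jan 21.
Flight 2 in UTC: 08:10 + 6:00 = 14:10 on Jan 21.
+12 hours 33 minutes → arrive 02:43 UTC on Jan 22.
Flight 1 lands earlier by 9 hours 17 minutes.

the first, by 9 hours 17 minutes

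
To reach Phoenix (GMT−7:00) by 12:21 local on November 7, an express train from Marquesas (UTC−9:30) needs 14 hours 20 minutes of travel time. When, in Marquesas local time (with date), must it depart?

19:31 on November 6

Target arrival in UTC: 12:21 + 7:00 = 19:21 on Nov 7.
Subtract 14 hours 20 minutes → departure 05:01 UTC on Nov 7.
Marquesas is UTC−9:30: 05:01 − 9:30 = 19:31 on Nov 6.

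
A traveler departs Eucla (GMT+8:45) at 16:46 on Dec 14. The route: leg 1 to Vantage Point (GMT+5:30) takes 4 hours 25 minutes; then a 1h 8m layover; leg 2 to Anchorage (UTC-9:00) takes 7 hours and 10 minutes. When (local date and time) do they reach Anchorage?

Convert departure to UTC: 16:46 − 8:45 = 08:01 UTC on Dec 14.
Add 4 hours and 25 minutes leg 1 → 12:26 UTC.
Add 1 hour and 8 minutes layover in Vantage Point → 13:34 UTC.
Add 7 hours 10 minutes leg 2 → 20:44 UTC.
Anchorage is UTC−9:00, so local arrival = 20:44 − 9:00 = 11:44 on Dec 14.

11:44 on December 14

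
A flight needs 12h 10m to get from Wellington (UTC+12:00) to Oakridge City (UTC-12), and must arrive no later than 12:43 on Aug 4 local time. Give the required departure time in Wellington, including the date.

Target arrival in UTC: 12:43 + 12:00 = 00:43 on Aug 5.
Subtract 12 hours and 10 minutes → departure 12:33 UTC on Aug 4.
Wellington is UTC+12:00: 12:33 + 12:00 = 00:33 on Aug 5.

00:33 on Aug 5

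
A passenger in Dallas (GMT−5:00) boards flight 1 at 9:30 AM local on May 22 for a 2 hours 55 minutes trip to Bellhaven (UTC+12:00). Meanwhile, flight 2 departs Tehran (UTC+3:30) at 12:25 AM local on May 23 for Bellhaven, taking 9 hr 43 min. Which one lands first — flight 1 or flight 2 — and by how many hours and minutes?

the first, by 13 hours 13 minutes

Flight 1 in UTC: 9:30 AM + 5:00 = 2:30 PM on May 22.
+2 hours 55 minutes → arrive 5:25 PM UTC on May 22.
Flight 2 in UTC: 12:25 AM − 3:30 = 8:55 PM on May 22.
+9 hours 43 minutes → arrive 6:38 AM UTC on May 23.
Flight 1 lands earlier by 13 hours 13 minutes.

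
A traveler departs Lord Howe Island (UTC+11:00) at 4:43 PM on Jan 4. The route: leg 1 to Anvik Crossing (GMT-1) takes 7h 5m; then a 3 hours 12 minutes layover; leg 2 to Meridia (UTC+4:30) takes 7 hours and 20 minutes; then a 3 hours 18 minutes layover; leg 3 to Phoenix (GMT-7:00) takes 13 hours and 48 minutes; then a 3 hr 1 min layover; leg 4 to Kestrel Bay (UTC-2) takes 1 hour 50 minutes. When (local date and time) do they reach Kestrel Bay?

7:17 PM on January 5

Convert departure to UTC: 4:43 PM − 11:00 = 5:43 AM UTC on Jan 4.
Add 7 hours 5 minutes leg 1 → 12:48 PM UTC.
Add 3 hours 12 minutes layover in Anvik Crossing → 4:00 PM UTC.
Add 7 hours and 20 minutes leg 2 → 11:20 PM UTC.
Add 3 hours and 18 minutes layover in Meridia → 2:38 AM UTC (Jan 5).
Add 13 hours 48 minutes leg 3 → 4:26 PM UTC.
Add 3 hours and 1 minute layover in Phoenix → 7:27 PM UTC.
Add 1 hour and 50 minutes leg 4 → 9:17 PM UTC.
Kestrel Bay is UTC−2:00, so local arrival = 9:17 PM − 2:00 = 7:17 PM on Jan 5.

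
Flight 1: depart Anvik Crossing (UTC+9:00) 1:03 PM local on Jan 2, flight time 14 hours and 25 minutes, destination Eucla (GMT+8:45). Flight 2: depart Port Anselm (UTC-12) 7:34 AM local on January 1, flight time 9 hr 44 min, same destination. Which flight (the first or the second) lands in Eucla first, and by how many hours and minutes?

the second, by 13 hours 10 minutes

Flight 1 in UTC: 1:03 PM − 9:00 = 4:03 AM on Jan 2.
+14 hours 25 minutes → arrive 6:28 PM UTC on Jan 2.
Flight 2 in UTC: 7:34 AM + 12:00 = 7:34 PM on Jan 1.
+9 hours 44 minutes → arrive 5:18 AM UTC on Jan 2.
Flight 2 lands earlier by 13 hours 10 minutes.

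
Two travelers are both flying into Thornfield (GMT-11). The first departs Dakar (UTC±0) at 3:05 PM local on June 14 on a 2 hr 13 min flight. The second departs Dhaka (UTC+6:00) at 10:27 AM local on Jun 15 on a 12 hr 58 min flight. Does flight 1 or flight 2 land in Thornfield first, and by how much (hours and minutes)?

Flight 1 departs at 3:05 PM UTC (Jun 14).
+2 hours 13 minutes → arrive 5:18 PM UTC on Jun 14.
Flight 2 in UTC: 10:27 AM − 6:00 = 4:27 AM on Jun 15.
+12 hours and 58 minutes → arrive 5:25 PM UTC on Jun 15.
Flight 1 lands earlier by 24 hours 7 minutes.

the first, by 24 hours 7 minutes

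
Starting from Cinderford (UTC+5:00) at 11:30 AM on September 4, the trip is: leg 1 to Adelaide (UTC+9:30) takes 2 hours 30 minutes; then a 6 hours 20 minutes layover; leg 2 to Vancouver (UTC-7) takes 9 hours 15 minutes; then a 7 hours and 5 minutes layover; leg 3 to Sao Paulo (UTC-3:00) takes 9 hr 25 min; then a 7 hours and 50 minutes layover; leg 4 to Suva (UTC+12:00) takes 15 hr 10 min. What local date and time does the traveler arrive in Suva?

4:05 AM on September 7

Convert departure to UTC: 11:30 AM − 5:00 = 6:30 AM UTC on Sep 4.
Add 2 hours and 30 minutes leg 1 → 9:00 AM UTC.
Add 6 hours 20 minutes layover in Adelaide → 3:20 PM UTC.
Add 9 hours 15 minutes leg 2 → 12:35 AM UTC (Sep 5).
Add 7 hours 5 minutes layover in Vancouver → 7:40 AM UTC.
Add 9 hours 25 minutes leg 3 → 5:05 PM UTC.
Add 7 hours and 50 minutes layover in Sao Paulo → 12:55 AM UTC (Sep 6).
Add 15 hours 10 minutes leg 4 → 4:05 PM UTC.
Suva is UTC+12:00, so local arrival = 4:05 PM + 12:00 = 4:05 AM on Sep 7.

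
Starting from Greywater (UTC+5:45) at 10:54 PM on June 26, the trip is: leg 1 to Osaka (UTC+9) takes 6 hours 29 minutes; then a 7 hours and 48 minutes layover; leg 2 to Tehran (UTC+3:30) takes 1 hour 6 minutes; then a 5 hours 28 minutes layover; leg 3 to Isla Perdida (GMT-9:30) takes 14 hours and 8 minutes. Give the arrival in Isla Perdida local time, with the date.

6:38 PM on Jun 27

Convert departure to UTC: 10:54 PM − 5:45 = 5:09 PM UTC on Jun 26.
Add 6 hours 29 minutes leg 1 → 11:38 PM UTC.
Add 7 hours and 48 minutes layover in Osaka → 7:26 AM UTC (Jun 27).
Add 1 hour 6 minutes leg 2 → 8:32 AM UTC.
Add 5 hours 28 minutes layover in Tehran → 2:00 PM UTC.
Add 14 hours and 8 minutes leg 3 → 4:08 AM UTC (Jun 28).
Isla Perdida is UTC−9:30, so local arrival = 4:08 AM − 9:30 = 6:38 PM on Jun 27.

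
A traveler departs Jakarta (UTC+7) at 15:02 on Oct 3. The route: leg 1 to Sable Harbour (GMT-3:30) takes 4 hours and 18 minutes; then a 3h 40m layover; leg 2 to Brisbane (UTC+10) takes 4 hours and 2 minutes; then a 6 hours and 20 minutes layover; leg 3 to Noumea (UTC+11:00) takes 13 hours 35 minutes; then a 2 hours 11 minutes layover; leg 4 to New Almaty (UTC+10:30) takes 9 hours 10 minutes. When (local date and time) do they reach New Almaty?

Convert departure to UTC: 15:02 − 7:00 = 08:02 UTC on Oct 3.
Add 4 hours 18 minutes leg 1 → 12:20 UTC.
Add 3 hours and 40 minutes layover in Sable Harbour → 16:00 UTC.
Add 4 hours and 2 minutes leg 2 → 20:02 UTC.
Add 6 hours 20 minutes layover in Brisbane → 02:22 UTC (Oct 4).
Add 13 hours 35 minutes leg 3 → 15:57 UTC.
Add 2 hours and 11 minutes layover in Noumea → 18:08 UTC.
Add 9 hours 10 minutes leg 4 → 03:18 UTC (Oct 5).
New Almaty is UTC+10:30, so local arrival = 03:18 + 10:30 = 13:48 on Oct 5.

13:48 on October 5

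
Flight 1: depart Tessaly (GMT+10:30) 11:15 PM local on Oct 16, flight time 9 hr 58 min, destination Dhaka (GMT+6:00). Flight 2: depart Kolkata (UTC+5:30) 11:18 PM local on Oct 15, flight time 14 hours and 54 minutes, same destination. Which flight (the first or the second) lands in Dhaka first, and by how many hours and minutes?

Flight 1 in UTC: 11:15 PM − 10:30 = 12:45 PM on Oct 16.
+9 hours 58 minutes → arrive 10:43 PM UTC on Oct 16.
Flight 2 in UTC: 11:18 PM − 5:30 = 5:48 PM on Oct 15.
+14 hours and 54 minutes → arrive 8:42 AM UTC on Oct 16.
Flight 2 lands earlier by 14 hours 1 minute.

the second, by 14 hours 1 minute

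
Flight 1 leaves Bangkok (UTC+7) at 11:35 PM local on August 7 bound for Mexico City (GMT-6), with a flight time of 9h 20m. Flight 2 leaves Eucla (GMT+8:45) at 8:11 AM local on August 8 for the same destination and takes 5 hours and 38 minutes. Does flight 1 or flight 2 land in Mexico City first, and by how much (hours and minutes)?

the first, by 3 hours 9 minutes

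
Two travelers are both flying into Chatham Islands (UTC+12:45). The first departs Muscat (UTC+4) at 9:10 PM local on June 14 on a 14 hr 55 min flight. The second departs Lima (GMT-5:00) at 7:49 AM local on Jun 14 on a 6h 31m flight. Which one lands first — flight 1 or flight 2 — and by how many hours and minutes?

the second, by 12 hours 45 minutes

Flight 1 in UTC: 9:10 PM − 4:00 = 5:10 PM on Jun 14.
+14 hours and 55 minutes → arrive 8:05 AM UTC on Jun 15.
Flight 2 in UTC: 7:49 AM + 5:00 = 12:49 PM on Jun 14.
+6 hours 31 minutes → arrive 7:20 PM UTC on Jun 14.
Flight 2 lands earlier by 12 hours 45 minutes.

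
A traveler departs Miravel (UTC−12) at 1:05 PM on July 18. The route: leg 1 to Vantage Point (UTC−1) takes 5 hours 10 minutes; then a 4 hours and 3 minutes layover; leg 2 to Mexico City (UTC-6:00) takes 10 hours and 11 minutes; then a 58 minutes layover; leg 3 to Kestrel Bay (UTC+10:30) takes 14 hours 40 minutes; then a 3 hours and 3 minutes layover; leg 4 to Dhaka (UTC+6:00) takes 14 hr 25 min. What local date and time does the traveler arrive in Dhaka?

Convert departure to UTC: 1:05 PM + 12:00 = 1:05 AM UTC on Jul 19.
Add 5 hours 10 minutes leg 1 → 6:15 AM UTC.
Add 4 hours 3 minutes layover in Vantage Point → 10:18 AM UTC.
Add 10 hours 11 minutes leg 2 → 8:29 PM UTC.
Add 58 minutes layover in Mexico City → 9:27 PM UTC.
Add 14 hours 40 minutes leg 3 → 12:07 PM UTC (Jul 20).
Add 3 hours and 3 minutes layover in Kestrel Bay → 3:10 PM UTC.
Add 14 hours and 25 minutes leg 4 → 5:35 AM UTC (Jul 21).
Dhaka is UTC+6:00, so local arrival = 5:35 AM + 6:00 = 11:35 AM on Jul 21.

11:35 AM on Jul 21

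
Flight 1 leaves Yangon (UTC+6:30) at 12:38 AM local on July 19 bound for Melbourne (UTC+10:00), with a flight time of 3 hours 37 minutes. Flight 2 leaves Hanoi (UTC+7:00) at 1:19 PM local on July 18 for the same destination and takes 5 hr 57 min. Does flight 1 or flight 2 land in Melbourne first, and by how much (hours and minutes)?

the second, by 9 hours 29 minutes

Flight 1 in UTC: 12:38 AM − 6:30 = 6:08 PM on Jul 18.
+3 hours and 37 minutes → arrive 9:45 PM UTC on Jul 18.
Flight 2 in UTC: 1:19 PM − 7:00 = 6:19 AM on Jul 18.
+5 hours and 57 minutes → arrive 12:16 PM UTC on Jul 18.
Flight 2 lands earlier by 9 hours 29 minutes.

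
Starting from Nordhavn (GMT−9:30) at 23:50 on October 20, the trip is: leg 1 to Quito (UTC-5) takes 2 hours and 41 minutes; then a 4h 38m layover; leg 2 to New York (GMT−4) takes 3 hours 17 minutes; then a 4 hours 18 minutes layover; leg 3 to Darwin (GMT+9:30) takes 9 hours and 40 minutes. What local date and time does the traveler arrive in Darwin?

19:24 on October 22

Convert departure to UTC: 23:50 + 9:30 = 09:20 UTC on Oct 21.
Add 2 hours and 41 minutes leg 1 → 12:01 UTC.
Add 4 hours and 38 minutes layover in Quito → 16:39 UTC.
Add 3 hours and 17 minutes leg 2 → 19:56 UTC.
Add 4 hours and 18 minutes layover in New York → 00:14 UTC (Oct 22).
Add 9 hours and 40 minutes leg 3 → 09:54 UTC.
Darwin is UTC+9:30, so local arrival = 09:54 + 9:30 = 19:24 on Oct 22.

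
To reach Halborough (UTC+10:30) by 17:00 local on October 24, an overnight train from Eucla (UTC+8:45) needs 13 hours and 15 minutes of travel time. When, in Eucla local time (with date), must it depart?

Target arrival in UTC: 17:00 − 10:30 = 06:30 on Oct 24.
Subtract 13 hours and 15 minutes → departure 17:15 UTC on Oct 23.
Eucla is UTC+8:45: 17:15 + 8:45 = 02:00 on Oct 24.

02:00 on Oct 24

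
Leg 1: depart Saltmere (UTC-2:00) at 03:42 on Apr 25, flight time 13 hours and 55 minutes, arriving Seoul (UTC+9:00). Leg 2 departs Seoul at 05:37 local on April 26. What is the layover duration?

1 hour

Convert departure to UTC: 03:42 + 2:00 = 05:42 UTC on Apr 25.
Add 13 hours 55 minutes flight time → 19:37 UTC.
Seoul is UTC+9:00, so local arrival = 19:37 + 9:00 = 04:37 on Apr 26.
Layover = 05:37 − 04:37 = 1 hour.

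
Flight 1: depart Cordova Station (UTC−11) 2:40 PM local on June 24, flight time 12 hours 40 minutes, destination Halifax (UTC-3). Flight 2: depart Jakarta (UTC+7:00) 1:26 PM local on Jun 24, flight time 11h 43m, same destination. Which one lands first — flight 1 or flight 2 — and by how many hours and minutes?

the second, by 20 hours 11 minutes

Flight 1 in UTC: 2:40 PM + 11:00 = 1:40 AM on Jun 25.
+12 hours and 40 minutes → arrive 2:20 PM UTC on Jun 25.
Flight 2 in UTC: 1:26 PM − 7:00 = 6:26 AM on Jun 24.
+11 hours and 43 minutes → arrive 6:09 PM UTC on Jun 24.
Flight 2 lands earlier by 20 hours 11 minutes.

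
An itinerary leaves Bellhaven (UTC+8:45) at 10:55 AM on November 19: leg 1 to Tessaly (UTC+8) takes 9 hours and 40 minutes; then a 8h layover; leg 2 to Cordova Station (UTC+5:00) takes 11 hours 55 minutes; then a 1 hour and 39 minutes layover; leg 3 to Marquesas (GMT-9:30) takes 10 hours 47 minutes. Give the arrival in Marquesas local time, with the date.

10:41 AM on Nov 20

Convert departure to UTC: 10:55 AM − 8:45 = 2:10 AM UTC on Nov 19.
Add 9 hours 40 minutes leg 1 → 11:50 AM UTC.
Add 8 hours layover in Tessaly → 7:50 PM UTC.
Add 11 hours 55 minutes leg 2 → 7:45 AM UTC (Nov 20).
Add 1 hour 39 minutes layover in Cordova Station → 9:24 AM UTC.
Add 10 hours 47 minutes leg 3 → 8:11 PM UTC.
Marquesas is UTC−9:30, so local arrival = 8:11 PM − 9:30 = 10:41 AM on Nov 20.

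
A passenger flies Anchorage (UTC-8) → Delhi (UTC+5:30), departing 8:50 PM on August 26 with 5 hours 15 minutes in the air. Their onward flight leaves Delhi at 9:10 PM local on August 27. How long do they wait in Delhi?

5 hours 35 minutes

Convert departure to UTC: 8:50 PM + 8:00 = 4:50 AM UTC on Aug 27.
Add 5 hours and 15 minutes flight time → 10:05 AM UTC.
Delhi is UTC+5:30, so local arrival = 10:05 AM + 5:30 = 3:35 PM on Aug 27.
Layover = 9:10 PM − 3:35 PM = 5 hours 35 minutes.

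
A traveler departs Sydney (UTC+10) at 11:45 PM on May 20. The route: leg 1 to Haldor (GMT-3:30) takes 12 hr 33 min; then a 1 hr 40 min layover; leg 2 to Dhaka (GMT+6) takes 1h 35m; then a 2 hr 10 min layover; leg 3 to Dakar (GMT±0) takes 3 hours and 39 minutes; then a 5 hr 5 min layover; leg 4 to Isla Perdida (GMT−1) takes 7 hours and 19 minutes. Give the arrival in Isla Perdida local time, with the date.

10:46 PM on May 21

Convert departure to UTC: 11:45 PM − 10:00 = 1:45 PM UTC on May 20.
Add 12 hours and 33 minutes leg 1 → 2:18 AM UTC (May 21).
Add 1 hour 40 minutes layover in Haldor → 3:58 AM UTC.
Add 1 hour and 35 minutes leg 2 → 5:33 AM UTC.
Add 2 hours and 10 minutes layover in Dhaka → 7:43 AM UTC.
Add 3 hours 39 minutes leg 3 → 11:22 AM UTC.
Add 5 hours and 5 minutes layover in Dakar → 4:27 PM UTC.
Add 7 hours 19 minutes leg 4 → 11:46 PM UTC.
Isla Perdida is UTC−1:00, so local arrival = 11:46 PM − 1:00 = 10:46 PM on May 21.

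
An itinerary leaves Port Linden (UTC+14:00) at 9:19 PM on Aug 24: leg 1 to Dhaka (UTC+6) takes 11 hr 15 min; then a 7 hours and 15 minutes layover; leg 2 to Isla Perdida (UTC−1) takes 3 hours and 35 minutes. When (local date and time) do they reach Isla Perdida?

Convert departure to UTC: 9:19 PM − 14:00 = 7:19 AM UTC on Aug 24.
Add 11 hours and 15 minutes leg 1 → 6:34 PM UTC.
Add 7 hours and 15 minutes layover in Dhaka → 1:49 AM UTC (Aug 25).
Add 3 hours 35 minutes leg 2 → 5:24 AM UTC.
Isla Perdida is UTC−1:00, so local arrival = 5:24 AM − 1:00 = 4:24 AM on Aug 25.

4:24 AM on Aug 25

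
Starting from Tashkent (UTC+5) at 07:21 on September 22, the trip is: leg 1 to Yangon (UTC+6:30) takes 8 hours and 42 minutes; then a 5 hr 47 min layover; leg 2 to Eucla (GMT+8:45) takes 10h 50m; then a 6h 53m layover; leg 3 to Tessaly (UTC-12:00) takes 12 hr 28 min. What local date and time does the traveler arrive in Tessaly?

Convert departure to UTC: 07:21 − 5:00 = 02:21 UTC on Sep 22.
Add 8 hours and 42 minutes leg 1 → 11:03 UTC.
Add 5 hours 47 minutes layover in Yangon → 16:50 UTC.
Add 10 hours and 50 minutes leg 2 → 03:40 UTC (Sep 23).
Add 6 hours and 53 minutes layover in Eucla → 10:33 UTC.
Add 12 hours 28 minutes leg 3 → 23:01 UTC.
Tessaly is UTC−12:00, so local arrival = 23:01 − 12:00 = 11:01 on Sep 23.

11:01 on September 23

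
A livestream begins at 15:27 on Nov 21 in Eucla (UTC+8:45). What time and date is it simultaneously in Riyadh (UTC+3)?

Riyadh is 5:45 behind Eucla.
Shift by the zone difference: 15:27 − 5:45 = 09:42 on Nov 21 in Riyadh.

09:42 on Nov 21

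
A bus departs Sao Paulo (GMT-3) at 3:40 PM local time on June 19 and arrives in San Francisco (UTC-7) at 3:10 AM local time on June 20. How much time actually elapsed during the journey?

15 hours 30 minutes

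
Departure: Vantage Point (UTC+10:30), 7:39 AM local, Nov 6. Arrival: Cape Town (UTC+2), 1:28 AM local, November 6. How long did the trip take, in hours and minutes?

Departure in UTC: 7:39 AM − 10:30 = 9:09 PM on Nov 5.
Arrival in UTC: 1:28 AM − 2:00 = 11:28 PM on Nov 5.
Elapsed = 11:28 PM − 9:09 PM = 2 hours 19 minutes.

2 hours 19 minutes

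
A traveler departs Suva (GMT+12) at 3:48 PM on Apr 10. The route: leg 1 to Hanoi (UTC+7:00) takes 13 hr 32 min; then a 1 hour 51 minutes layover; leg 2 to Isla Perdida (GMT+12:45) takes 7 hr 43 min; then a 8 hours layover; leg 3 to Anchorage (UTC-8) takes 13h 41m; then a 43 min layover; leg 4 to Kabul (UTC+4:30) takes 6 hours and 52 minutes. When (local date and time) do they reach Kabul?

Convert departure to UTC: 3:48 PM − 12:00 = 3:48 AM UTC on Apr 10.
Add 13 hours 32 minutes leg 1 → 5:20 PM UTC.
Add 1 hour and 51 minutes layover in Hanoi → 7:11 PM UTC.
Add 7 hours and 43 minutes leg 2 → 2:54 AM UTC (Apr 11).
Add 8 hours layover in Isla Perdida → 10:54 AM UTC.
Add 13 hours 41 minutes leg 3 → 12:35 AM UTC (Apr 12).
Add 43 minutes layover in Anchorage → 1:18 AM UTC.
Add 6 hours and 52 minutes leg 4 → 8:10 AM UTC.
Kabul is UTC+4:30, so local arrival = 8:10 AM + 4:30 = 12:40 PM on Apr 12.

12:40 PM on Apr 12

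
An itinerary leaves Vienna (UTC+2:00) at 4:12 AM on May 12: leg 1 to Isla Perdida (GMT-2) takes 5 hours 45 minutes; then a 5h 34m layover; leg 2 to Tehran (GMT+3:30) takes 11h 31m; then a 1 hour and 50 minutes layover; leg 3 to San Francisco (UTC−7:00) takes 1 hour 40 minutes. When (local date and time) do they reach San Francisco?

Convert departure to UTC: 4:12 AM − 2:00 = 2:12 AM UTC on May 12.
Add 5 hours and 45 minutes leg 1 → 7:57 AM UTC.
Add 5 hours and 34 minutes layover in Isla Perdida → 1:31 PM UTC.
Add 11 hours and 31 minutes leg 2 → 1:02 AM UTC (May 13).
Add 1 hour and 50 minutes layover in Tehran → 2:52 AM UTC.
Add 1 hour 40 minutes leg 3 → 4:32 AM UTC.
San Francisco is UTC−7:00, so local arrival = 4:32 AM − 7:00 = 9:32 PM on May 12.

9:32 PM on May 12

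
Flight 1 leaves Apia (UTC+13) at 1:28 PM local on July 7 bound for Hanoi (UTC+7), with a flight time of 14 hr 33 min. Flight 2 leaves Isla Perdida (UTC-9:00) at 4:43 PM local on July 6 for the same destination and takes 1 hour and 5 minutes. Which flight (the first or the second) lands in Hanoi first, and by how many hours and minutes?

Flight 1 in UTC: 1:28 PM − 13:00 = 12:28 AM on Jul 7.
+14 hours and 33 minutes → arrive 3:01 PM UTC on Jul 7.
Flight 2 in UTC: 4:43 PM + 9:00 = 1:43 AM on Jul 7.
+1 hour and 5 minutes → arrive 2:48 AM UTC on Jul 7.
Flight 2 lands earlier by 12 hours 13 minutes.

the second, by 12 hours 13 minutes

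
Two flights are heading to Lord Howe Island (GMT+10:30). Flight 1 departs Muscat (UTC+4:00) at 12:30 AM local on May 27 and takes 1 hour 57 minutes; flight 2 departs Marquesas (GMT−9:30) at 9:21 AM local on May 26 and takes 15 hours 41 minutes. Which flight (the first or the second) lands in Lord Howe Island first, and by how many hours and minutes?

Flight 1 in UTC: 12:30 AM − 4:00 = 8:30 PM on May 26.
+1 hour and 57 minutes → arrive 10:27 PM UTC on May 26.
Flight 2 in UTC: 9:21 AM + 9:30 = 6:51 PM on May 26.
+15 hours 41 minutes → arrive 10:32 AM UTC on May 27.
Flight 1 lands earlier by 12 hours 5 minutes.

the first, by 12 hours 5 minutes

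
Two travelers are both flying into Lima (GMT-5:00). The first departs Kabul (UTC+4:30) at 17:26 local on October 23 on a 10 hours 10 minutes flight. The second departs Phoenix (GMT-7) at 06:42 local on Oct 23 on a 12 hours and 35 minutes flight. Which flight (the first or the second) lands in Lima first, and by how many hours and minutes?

the first, by 3 hours 11 minutes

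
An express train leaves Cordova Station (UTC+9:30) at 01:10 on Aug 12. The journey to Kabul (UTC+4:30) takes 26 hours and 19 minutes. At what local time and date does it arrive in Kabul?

22:29 on August 12

Convert departure to UTC: 01:10 − 9:30 = 15:40 UTC on Aug 11.
Add 26 hours 19 minutes travel time → 17:59 UTC (Aug 12).
Kabul is UTC+4:30, so local arrival = 17:59 + 4:30 = 22:29 on Aug 12.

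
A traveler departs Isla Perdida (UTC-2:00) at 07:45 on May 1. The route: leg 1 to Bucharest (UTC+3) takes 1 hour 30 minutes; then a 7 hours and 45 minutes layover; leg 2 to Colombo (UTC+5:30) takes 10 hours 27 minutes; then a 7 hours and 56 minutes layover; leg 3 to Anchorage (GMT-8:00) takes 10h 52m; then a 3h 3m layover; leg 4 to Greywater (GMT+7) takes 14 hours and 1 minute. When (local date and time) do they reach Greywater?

Convert departure to UTC: 07:45 + 2:00 = 09:45 UTC on May 1.
Add 1 hour 30 minutes leg 1 → 11:15 UTC.
Add 7 hours and 45 minutes layover in Bucharest → 19:00 UTC.
Add 10 hours and 27 minutes leg 2 → 05:27 UTC (May 2).
Add 7 hours 56 minutes layover in Colombo → 13:23 UTC.
Add 10 hours and 52 minutes leg 3 → 00:15 UTC (May 3).
Add 3 hours and 3 minutes layover in Anchorage → 03:18 UTC.
Add 14 hours and 1 minute leg 4 → 17:19 UTC.
Greywater is UTC+7:00, so local arrival = 17:19 + 7:00 = 00:19 on May 4.

00:19 on May 4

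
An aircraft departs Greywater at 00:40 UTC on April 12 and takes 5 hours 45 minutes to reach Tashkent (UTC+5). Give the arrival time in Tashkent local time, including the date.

11:25 on April 12

Departure is given in UTC: 00:40 on Apr 12.
Add 5 hours 45 minutes → 06:25 UTC.
Tashkent is UTC+5:00: 06:25 + 5:00 = 11:25 on Apr 12.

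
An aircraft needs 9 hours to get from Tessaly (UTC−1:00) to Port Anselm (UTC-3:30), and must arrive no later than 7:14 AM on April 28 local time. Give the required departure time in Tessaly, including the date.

12:44 AM on April 28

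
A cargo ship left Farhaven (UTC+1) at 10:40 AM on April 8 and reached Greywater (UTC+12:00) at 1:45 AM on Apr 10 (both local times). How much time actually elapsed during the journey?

Greywater is 11:00 ahead of Farhaven.
Clock-face elapsed time (ignoring zones) is 39 hours 5 minutes.
Actual elapsed = 39 hours 5 minutes − 11:00 = 28 hours 5 minutes.

28 hours 5 minutes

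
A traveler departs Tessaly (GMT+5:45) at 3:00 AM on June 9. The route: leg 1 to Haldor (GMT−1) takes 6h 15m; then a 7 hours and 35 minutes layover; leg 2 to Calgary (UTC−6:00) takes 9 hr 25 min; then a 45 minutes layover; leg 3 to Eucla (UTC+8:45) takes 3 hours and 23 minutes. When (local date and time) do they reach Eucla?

Convert departure to UTC: 3:00 AM − 5:45 = 9:15 PM UTC on Jun 8.
Add 6 hours and 15 minutes leg 1 → 3:30 AM UTC (Jun 9).
Add 7 hours 35 minutes layover in Haldor → 11:05 AM UTC.
Add 9 hours and 25 minutes leg 2 → 8:30 PM UTC.
Add 45 minutes layover in Calgary → 9:15 PM UTC.
Add 3 hours and 23 minutes leg 3 → 12:38 AM UTC (Jun 10).
Eucla is UTC+8:45, so local arrival = 12:38 AM + 8:45 = 9:23 AM on Jun 10.

9:23 AM on June 10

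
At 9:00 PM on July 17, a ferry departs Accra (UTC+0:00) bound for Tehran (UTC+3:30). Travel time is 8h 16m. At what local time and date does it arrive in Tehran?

Accra is at UTC+0, so departure is already 9:00 PM UTC on Jul 17.
Add 8 hours and 16 minutes travel time → 5:16 AM UTC (Jul 18).
Tehran is UTC+3:30, so local arrival = 5:16 AM + 3:30 = 8:46 AM on Jul 18.

8:46 AM on July 18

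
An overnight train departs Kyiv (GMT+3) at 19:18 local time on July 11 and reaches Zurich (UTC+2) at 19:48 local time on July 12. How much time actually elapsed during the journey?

Departure in UTC: 19:18 − 3:00 = 16:18 on Jul 11.
Arrival in UTC: 19:48 − 2:00 = 17:48 on Jul 12.
Elapsed = 17:48 − 16:18 (+1 day) = 25 hours 30 minutes.

25 hours 30 minutes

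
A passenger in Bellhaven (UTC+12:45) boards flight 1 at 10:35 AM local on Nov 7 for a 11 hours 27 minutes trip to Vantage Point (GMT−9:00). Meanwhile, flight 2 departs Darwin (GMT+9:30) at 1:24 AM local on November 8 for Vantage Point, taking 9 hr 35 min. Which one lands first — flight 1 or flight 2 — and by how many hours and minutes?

the first, by 16 hours 12 minutes

Flight 1 in UTC: 10:35 AM − 12:45 = 9:50 PM on Nov 6.
+11 hours and 27 minutes → arrive 9:17 AM UTC on Nov 7.
Flight 2 in UTC: 1:24 AM − 9:30 = 3:54 PM on Nov 7.
+9 hours 35 minutes → arrive 1:29 AM UTC on Nov 8.
Flight 1 lands earlier by 16 hours 12 minutes.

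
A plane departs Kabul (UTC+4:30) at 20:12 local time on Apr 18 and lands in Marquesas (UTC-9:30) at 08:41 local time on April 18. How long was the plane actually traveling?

Departure in UTC: 20:12 − 4:30 = 15:42 on Apr 18.
Arrival in UTC: 08:41 + 9:30 = 18:11 on Apr 18.
Elapsed = 18:11 − 15:42 = 2 hours 29 minutes.

2 hours 29 minutes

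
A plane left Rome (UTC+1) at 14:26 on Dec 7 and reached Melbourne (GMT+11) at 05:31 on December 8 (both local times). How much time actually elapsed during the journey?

Melbourne is 10:00 ahead of Rome.
Clock-face elapsed time (ignoring zones) is 15 hours 5 minutes.
Actual elapsed = 15 hours 5 minutes − 10:00 = 5 hours 5 minutes.

5 hours 5 minutes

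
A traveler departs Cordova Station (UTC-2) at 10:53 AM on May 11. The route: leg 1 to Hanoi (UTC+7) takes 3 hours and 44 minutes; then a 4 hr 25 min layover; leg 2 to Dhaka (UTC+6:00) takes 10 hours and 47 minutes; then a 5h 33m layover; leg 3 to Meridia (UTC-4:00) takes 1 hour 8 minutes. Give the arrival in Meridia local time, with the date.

Convert departure to UTC: 10:53 AM + 2:00 = 12:53 PM UTC on May 11.
Add 3 hours and 44 minutes leg 1 → 4:37 PM UTC.
Add 4 hours and 25 minutes layover in Hanoi → 9:02 PM UTC.
Add 10 hours 47 minutes leg 2 → 7:49 AM UTC (May 12).
Add 5 hours 33 minutes layover in Dhaka → 1:22 PM UTC.
Add 1 hour and 8 minutes leg 3 → 2:30 PM UTC.
Meridia is UTC−4:00, so local arrival = 2:30 PM − 4:00 = 10:30 AM on May 12.

10:30 AM on May 12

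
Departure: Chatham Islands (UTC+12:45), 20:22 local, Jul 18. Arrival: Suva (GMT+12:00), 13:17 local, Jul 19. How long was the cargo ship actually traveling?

Suva is 0:45 behind Chatham Islands.
Clock-face elapsed time (ignoring zones) is 16 hours 55 minutes.
Actual elapsed = 16 hours 55 minutes + 0:45 = 17 hours 40 minutes.

17 hours 40 minutes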